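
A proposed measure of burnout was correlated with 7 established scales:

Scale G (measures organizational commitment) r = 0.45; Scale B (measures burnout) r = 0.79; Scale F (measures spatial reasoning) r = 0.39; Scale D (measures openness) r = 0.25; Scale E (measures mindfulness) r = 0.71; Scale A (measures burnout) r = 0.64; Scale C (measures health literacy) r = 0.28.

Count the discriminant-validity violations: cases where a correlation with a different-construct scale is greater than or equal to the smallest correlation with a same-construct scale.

Convergent (same construct = burnout): Scale B, Scale A.
Smallest convergent = 0.64. Discriminant values: 0.45, 0.39, 0.25, 0.71, 0.28; count ≥ 0.64 → 1.

1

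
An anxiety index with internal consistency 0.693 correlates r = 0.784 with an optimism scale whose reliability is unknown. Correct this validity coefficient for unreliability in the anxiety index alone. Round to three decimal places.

0.942

Single correction: r_c = r_obs / √r_xx = 0.784 / √0.693 = 0.784 / 0.8325 ≈ 0.942.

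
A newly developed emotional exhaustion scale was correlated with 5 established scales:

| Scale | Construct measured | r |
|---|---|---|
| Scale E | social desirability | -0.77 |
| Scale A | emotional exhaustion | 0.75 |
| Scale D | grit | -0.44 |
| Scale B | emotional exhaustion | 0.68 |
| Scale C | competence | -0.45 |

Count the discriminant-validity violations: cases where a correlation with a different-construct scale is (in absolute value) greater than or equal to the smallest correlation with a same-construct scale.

1

Convergent (same construct = emotional exhaustion): Scale A, Scale B.
Smallest convergent = 0.68. Discriminant |r|: 0.77, 0.44, 0.45; count ≥ 0.68 → 1.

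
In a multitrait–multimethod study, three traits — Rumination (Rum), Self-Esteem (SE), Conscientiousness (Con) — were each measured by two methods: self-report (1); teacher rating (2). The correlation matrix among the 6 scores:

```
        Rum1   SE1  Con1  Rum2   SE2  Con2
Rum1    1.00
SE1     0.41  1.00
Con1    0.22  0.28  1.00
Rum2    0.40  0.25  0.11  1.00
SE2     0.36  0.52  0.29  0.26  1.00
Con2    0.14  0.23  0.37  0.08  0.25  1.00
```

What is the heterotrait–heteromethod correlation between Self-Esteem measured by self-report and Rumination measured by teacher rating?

Different traits and methods: r(SE1, Rum2) = 0.25.

0.25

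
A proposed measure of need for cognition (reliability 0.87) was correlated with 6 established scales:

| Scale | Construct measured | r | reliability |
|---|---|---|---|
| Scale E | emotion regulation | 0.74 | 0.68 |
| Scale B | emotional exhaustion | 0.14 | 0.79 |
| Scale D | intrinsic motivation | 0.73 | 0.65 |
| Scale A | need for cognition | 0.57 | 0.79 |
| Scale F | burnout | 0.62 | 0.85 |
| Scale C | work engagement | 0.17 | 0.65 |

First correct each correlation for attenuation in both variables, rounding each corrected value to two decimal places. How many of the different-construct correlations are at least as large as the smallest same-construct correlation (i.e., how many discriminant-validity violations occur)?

3

Disattenuated r (r / √(r_scale · r_new)):
  Scale E (disc): 0.74 / √(0.68·0.87) = 0.96
  Scale B (disc): 0.14 / √(0.79·0.87) = 0.17
  Scale D (disc): 0.73 / √(0.65·0.87) = 0.97
  Scale A (conv): 0.57 / √(0.79·0.87) = 0.69
  Scale F (disc): 0.62 / √(0.85·0.87) = 0.72
  Scale C (disc): 0.17 / √(0.65·0.87) = 0.23
Smallest convergent = 0.69. Discriminant values: 0.96, 0.17, 0.97, 0.72, 0.23; count ≥ 0.69 → 3.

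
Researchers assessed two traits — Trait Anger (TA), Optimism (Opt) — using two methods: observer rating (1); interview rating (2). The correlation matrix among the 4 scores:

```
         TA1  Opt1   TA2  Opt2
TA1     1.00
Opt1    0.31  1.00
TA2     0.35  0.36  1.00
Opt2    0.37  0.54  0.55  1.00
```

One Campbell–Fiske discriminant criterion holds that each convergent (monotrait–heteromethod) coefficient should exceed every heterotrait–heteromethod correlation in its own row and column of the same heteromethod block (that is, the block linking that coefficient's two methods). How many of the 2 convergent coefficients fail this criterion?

Convergent coefficients and their comparison sets:
TA (methods 1·2): 0.35 vs {0.37, 0.36} → fail.
Opt (methods 1·2): 0.54 vs {0.36, 0.37} → pass.
1 of 2 fail.

1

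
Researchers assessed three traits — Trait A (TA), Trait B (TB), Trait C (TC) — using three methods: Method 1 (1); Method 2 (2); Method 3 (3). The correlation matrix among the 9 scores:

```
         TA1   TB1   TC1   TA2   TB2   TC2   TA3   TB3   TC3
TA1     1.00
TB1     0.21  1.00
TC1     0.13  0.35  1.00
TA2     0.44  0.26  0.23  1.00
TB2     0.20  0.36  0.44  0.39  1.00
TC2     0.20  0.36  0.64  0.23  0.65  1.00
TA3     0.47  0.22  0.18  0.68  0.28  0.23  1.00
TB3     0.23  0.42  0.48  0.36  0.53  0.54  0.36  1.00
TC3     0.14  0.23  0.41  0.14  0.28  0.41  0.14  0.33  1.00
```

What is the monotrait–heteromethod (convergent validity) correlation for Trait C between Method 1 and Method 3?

0.41

Same trait (TC), different methods: r(TC1, TC3) = 0.41.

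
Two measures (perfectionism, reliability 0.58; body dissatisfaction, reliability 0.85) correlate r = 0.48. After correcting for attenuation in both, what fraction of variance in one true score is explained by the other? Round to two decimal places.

0.47

Disattenuated r = 0.48 / √(0.58 × 0.85) = 0.48 / 0.7021 = 0.6837.
Shared true-score variance = 0.6837² = 0.4674 ≈ 0.47.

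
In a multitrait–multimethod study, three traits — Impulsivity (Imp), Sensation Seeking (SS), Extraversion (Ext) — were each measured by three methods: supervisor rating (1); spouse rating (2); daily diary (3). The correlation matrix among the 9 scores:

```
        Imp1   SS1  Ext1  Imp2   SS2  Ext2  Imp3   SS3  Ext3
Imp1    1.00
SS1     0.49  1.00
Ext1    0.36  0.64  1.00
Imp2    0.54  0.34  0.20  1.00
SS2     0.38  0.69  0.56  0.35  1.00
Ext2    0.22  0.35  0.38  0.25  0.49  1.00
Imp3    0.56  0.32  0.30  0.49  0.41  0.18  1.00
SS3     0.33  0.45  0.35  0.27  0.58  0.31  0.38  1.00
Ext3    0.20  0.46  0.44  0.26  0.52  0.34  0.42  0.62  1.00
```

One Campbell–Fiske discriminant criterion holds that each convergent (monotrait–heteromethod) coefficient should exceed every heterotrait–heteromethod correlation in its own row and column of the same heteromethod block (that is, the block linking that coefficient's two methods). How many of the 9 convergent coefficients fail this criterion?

Checking each validity diagonal entry against its comparison values:
Imp (methods 1·2): 0.54 vs {0.38, 0.34, 0.22, 0.20} → pass.
Imp (methods 1·3): 0.56 vs {0.33, 0.32, 0.20, 0.30} → pass.
Imp (methods 2·3): 0.49 vs {0.27, 0.41, 0.26, 0.18} → pass.
SS (methods 1·2): 0.69 vs {0.34, 0.38, 0.35, 0.56} → pass.
SS (methods 1·3): 0.45 vs {0.32, 0.33, 0.46, 0.35} → fail.
SS (methods 2·3): 0.58 vs {0.41, 0.27, 0.52, 0.31} → pass.
Ext (methods 1·2): 0.38 vs {0.20, 0.22, 0.56, 0.35} → fail.
Ext (methods 1·3): 0.44 vs {0.30, 0.20, 0.35, 0.46} → fail.
Ext (methods 2·3): 0.34 vs {0.18, 0.26, 0.31, 0.52} → fail.
4 of 9 fail.

4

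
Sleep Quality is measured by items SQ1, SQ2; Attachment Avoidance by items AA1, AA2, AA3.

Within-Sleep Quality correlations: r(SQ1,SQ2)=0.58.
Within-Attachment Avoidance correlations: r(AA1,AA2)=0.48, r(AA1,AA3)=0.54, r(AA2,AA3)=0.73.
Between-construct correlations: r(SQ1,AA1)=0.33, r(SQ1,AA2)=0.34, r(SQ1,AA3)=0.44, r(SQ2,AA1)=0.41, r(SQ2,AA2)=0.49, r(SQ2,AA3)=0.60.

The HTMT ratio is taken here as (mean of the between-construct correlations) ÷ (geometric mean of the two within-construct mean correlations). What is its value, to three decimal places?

Between-construct mean = 2.61/6 = 0.4350.
Mean within-SQ = 0.58/1 = 0.5800; mean within-AA = 1.75/3 = 0.5833.
Geometric mean = √(0.5800 × 0.5833) = 0.5816.
HTMT = 0.4350 / 0.5816 = 0.748.

0.748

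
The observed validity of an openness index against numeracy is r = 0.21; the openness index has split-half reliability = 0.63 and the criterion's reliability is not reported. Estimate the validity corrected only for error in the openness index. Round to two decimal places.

Single correction: r_c = r_obs / √r_xx = 0.21 / √0.63 = 0.21 / 0.7937 ≈ 0.26.

0.26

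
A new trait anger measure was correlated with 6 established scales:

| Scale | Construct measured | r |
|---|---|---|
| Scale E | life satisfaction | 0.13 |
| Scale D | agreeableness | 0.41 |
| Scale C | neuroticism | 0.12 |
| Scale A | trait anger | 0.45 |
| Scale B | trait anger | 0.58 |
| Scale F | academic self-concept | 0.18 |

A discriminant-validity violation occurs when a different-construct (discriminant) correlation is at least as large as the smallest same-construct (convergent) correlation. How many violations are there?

0

Convergent (same construct = trait anger): Scale A, Scale B.
Smallest convergent = 0.45. Discriminant values: 0.13, 0.41, 0.12, 0.18; count ≥ 0.45 → 0.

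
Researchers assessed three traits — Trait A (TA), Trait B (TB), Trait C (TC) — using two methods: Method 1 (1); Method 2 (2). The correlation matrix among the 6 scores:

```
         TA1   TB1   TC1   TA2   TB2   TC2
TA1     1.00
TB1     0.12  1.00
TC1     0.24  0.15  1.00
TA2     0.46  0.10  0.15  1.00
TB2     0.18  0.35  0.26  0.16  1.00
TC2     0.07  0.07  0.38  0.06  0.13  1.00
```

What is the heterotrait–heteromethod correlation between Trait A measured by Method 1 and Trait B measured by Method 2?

0.18

Different traits and methods: r(TA1, TB2) = 0.18.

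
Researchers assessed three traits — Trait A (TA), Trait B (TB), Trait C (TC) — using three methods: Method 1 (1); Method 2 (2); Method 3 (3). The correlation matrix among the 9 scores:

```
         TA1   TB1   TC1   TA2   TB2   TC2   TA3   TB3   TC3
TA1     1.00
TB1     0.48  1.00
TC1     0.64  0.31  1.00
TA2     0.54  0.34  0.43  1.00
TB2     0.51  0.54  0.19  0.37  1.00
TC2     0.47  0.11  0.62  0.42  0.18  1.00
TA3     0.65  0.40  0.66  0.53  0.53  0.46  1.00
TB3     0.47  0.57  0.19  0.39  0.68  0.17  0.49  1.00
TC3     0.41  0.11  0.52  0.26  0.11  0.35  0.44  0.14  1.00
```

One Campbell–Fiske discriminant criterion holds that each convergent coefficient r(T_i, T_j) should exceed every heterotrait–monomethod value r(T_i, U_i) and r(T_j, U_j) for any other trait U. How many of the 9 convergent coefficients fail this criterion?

4

Convergent coefficients and their comparison sets:
TA (methods 1·2): 0.54 vs {0.48, 0.37, 0.64, 0.42} → fail.
TA (methods 1·3): 0.65 vs {0.48, 0.49, 0.64, 0.44} → pass.
TA (methods 2·3): 0.53 vs {0.37, 0.49, 0.42, 0.44} → pass.
TB (methods 1·2): 0.54 vs {0.48, 0.37, 0.31, 0.18} → pass.
TB (methods 1·3): 0.57 vs {0.48, 0.49, 0.31, 0.14} → pass.
TB (methods 2·3): 0.68 vs {0.37, 0.49, 0.18, 0.14} → pass.
TC (methods 1·2): 0.62 vs {0.64, 0.42, 0.31, 0.18} → fail.
TC (methods 1·3): 0.52 vs {0.64, 0.44, 0.31, 0.14} → fail.
TC (methods 2·3): 0.35 vs {0.42, 0.44, 0.18, 0.14} → fail.
4 of 9 fail.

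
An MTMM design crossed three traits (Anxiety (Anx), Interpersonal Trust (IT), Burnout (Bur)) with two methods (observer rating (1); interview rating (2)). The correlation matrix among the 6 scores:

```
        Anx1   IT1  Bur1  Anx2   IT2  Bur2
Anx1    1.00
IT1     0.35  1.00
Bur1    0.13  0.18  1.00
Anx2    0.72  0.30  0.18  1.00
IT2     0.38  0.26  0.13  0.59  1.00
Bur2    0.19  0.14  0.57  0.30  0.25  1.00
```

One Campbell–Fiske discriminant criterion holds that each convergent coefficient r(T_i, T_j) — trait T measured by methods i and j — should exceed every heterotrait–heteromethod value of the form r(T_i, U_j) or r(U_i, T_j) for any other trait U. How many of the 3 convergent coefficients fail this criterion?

Checking each validity diagonal entry against its comparison values:
Anx (methods 1·2): 0.72 vs {0.38, 0.30, 0.19, 0.18} → pass.
IT (methods 1·2): 0.26 vs {0.30, 0.38, 0.14, 0.13} → fail.
Bur (methods 1·2): 0.57 vs {0.18, 0.19, 0.13, 0.14} → pass.
1 of 3 fail.

1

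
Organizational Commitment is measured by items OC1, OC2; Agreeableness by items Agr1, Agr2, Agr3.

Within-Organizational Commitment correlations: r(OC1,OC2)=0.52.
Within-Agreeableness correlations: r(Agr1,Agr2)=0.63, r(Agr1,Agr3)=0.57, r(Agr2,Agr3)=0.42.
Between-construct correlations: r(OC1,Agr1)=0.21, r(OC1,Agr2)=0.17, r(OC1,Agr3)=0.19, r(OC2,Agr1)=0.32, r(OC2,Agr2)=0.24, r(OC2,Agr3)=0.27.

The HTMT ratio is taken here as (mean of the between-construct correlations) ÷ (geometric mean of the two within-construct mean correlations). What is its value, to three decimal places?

0.440

Mean heterotrait r = 1.40/6 = 0.2333.
Mean within-OC = 0.52/1 = 0.5200; mean within-Agr = 1.62/3 = 0.5400.
Geometric mean = √(0.5200 × 0.5400) = 0.5299.
HTMT = 0.2333 / 0.5299 = 0.440.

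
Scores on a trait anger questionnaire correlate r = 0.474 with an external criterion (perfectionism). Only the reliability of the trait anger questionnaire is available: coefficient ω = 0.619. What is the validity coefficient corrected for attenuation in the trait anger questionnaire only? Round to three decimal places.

0.602

Single correction: r_c = r_obs / √r_xx = 0.474 / √0.619 = 0.474 / 0.7868 ≈ 0.602.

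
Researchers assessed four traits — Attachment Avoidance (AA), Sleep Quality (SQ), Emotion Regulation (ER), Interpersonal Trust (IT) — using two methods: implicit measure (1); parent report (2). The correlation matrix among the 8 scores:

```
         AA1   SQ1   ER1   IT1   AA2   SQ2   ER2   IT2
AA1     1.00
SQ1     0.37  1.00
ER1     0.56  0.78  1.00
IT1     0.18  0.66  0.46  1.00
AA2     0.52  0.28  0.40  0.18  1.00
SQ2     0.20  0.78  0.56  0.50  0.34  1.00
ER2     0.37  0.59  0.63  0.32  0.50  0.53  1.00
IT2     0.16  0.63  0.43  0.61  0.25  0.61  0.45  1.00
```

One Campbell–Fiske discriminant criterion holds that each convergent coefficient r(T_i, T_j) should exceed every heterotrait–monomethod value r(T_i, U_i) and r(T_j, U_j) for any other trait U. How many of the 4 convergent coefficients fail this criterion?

4

Each convergent coefficient versus the relevant comparison correlations:
AA (methods 1·2): 0.52 vs {0.37, 0.34, 0.56, 0.50, 0.18, 0.25} → fail.
SQ (methods 1·2): 0.78 vs {0.37, 0.34, 0.78, 0.53, 0.66, 0.61} → fail.
ER (methods 1·2): 0.63 vs {0.56, 0.50, 0.78, 0.53, 0.46, 0.45} → fail.
IT (methods 1·2): 0.61 vs {0.18, 0.25, 0.66, 0.61, 0.46, 0.45} → fail.
4 of 4 fail.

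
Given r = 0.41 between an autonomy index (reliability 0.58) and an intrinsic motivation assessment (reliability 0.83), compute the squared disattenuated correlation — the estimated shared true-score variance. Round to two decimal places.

0.35

Disattenuated r = 0.41 / √(0.58 × 0.83) = 0.41 / 0.6938 = 0.5909.
Shared true-score variance = 0.5909² = 0.3492 ≈ 0.35.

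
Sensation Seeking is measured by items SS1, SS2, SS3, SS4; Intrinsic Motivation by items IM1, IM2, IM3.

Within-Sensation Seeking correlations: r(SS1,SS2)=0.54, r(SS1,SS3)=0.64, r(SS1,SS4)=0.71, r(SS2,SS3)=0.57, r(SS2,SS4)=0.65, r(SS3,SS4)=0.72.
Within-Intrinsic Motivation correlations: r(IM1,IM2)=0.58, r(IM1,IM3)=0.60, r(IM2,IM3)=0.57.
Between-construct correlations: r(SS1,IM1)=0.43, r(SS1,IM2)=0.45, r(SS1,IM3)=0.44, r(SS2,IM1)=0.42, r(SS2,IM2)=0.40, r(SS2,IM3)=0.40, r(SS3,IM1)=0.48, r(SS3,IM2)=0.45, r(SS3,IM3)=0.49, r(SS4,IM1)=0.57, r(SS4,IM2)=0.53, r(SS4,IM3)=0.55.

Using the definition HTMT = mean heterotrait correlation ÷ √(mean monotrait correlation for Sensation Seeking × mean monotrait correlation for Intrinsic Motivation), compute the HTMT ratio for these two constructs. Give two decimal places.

Mean between = 5.61/12 = 0.4675.
Mean within-SS = 3.83/6 = 0.6383; mean within-IM = 1.75/3 = 0.5833.
Geometric mean = √(0.6383 × 0.5833) = 0.6102.
HTMT = 0.4675 / 0.6102 = 0.77.

0.77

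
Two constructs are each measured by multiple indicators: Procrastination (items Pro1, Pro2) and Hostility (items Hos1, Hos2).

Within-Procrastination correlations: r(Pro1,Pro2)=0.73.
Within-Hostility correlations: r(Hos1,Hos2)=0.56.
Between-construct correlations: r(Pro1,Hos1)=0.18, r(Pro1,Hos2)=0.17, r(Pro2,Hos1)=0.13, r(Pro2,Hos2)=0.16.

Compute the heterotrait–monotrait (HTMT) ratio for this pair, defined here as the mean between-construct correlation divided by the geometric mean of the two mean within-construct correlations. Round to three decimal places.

Mean heterotrait r = 0.64/4 = 0.1600.
Mean within-Pro = 0.73/1 = 0.7300; mean within-Hos = 0.56/1 = 0.5600.
Geometric mean = √(0.7300 × 0.5600) = 0.6394.
HTMT = 0.1600 / 0.6394 = 0.250.

0.250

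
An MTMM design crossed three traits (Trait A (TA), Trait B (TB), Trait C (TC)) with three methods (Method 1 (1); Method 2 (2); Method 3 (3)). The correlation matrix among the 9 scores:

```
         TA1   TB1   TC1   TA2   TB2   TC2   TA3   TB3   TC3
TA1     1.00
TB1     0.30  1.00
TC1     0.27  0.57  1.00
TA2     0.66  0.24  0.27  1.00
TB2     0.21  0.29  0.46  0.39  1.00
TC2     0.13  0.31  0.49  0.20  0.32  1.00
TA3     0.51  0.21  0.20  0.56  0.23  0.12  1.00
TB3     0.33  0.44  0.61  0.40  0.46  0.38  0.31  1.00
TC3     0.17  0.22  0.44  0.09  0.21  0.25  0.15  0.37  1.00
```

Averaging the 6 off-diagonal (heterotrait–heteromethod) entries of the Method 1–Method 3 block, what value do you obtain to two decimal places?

HTHM values (method 1 × method 3): 0.33, 0.17, 0.21, 0.22, 0.20, 0.61; mean = 1.74/6 = 0.29.

0.29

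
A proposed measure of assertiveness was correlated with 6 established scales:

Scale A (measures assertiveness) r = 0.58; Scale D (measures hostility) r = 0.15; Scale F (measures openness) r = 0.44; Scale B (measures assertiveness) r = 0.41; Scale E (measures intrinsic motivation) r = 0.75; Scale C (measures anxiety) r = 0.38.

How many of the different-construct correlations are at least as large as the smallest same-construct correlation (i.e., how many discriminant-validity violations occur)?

Convergent (same construct = assertiveness): Scale A, Scale B.
Smallest convergent = 0.41. Discriminant values: 0.15, 0.44, 0.75, 0.38; count ≥ 0.41 → 2.

2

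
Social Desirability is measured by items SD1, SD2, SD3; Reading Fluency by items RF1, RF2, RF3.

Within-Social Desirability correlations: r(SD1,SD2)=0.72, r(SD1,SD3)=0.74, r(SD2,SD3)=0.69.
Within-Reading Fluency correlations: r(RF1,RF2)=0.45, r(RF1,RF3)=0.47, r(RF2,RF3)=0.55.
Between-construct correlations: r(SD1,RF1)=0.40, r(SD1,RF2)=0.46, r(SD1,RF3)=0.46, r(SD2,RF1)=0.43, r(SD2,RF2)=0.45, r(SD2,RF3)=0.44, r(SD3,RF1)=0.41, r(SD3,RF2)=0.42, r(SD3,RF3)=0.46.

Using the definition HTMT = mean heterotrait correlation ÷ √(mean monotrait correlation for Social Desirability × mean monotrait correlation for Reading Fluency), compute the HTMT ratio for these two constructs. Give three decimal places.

0.737

Mean between = 3.93/9 = 0.4367.
Mean within-SD = 2.15/3 = 0.7167; mean within-RF = 1.47/3 = 0.4900.
Geometric mean = √(0.7167 × 0.4900) = 0.5926.
HTMT = 0.4367 / 0.5926 = 0.737.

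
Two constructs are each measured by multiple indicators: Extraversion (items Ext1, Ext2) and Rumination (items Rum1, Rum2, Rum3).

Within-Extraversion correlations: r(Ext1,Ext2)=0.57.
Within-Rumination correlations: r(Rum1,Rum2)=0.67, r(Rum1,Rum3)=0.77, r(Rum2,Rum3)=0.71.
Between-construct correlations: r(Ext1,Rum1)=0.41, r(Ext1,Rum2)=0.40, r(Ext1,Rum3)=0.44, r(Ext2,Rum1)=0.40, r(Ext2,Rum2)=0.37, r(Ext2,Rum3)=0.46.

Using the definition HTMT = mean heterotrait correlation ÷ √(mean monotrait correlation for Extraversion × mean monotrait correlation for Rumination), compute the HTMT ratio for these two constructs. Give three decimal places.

0.647

Mean heterotrait r = 2.48/6 = 0.4133.
Mean within-Ext = 0.57/1 = 0.5700; mean within-Rum = 2.15/3 = 0.7167.
Geometric mean = √(0.5700 × 0.7167) = 0.6392.
HTMT = 0.4133 / 0.6392 = 0.647.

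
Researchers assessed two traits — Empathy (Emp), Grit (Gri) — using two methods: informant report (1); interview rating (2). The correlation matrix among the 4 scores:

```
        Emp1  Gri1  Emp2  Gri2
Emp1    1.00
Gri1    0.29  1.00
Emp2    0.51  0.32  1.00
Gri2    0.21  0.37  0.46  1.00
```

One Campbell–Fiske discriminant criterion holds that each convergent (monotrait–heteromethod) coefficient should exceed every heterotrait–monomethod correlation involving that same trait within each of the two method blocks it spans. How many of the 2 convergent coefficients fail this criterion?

1

Checking each validity diagonal entry against its comparison values:
Emp (methods 1·2): 0.51 vs {0.29, 0.46} → pass.
Gri (methods 1·2): 0.37 vs {0.29, 0.46} → fail.
1 of 2 fail.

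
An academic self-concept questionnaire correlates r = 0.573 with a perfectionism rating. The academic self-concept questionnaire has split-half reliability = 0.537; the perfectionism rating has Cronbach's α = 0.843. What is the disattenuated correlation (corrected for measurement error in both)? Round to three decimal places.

r_true = r_obs / √(r_xx · r_yy) = 0.573 / √(0.537 × 0.843) = 0.573 / √0.452691 = 0.573 / 0.6728 ≈ 0.852.

0.852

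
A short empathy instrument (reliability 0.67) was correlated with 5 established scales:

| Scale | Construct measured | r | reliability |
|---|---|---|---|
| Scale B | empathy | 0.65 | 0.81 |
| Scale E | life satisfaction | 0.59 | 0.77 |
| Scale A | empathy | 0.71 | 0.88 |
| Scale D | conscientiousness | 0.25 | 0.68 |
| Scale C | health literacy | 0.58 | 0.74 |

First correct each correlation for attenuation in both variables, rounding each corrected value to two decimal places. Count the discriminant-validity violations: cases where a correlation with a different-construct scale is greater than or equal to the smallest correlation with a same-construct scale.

0

Disattenuated r (r / √(r_scale · r_new)):
  Scale B (conv): 0.65 / √(0.81·0.67) = 0.88
  Scale E (disc): 0.59 / √(0.77·0.67) = 0.82
  Scale A (conv): 0.71 / √(0.88·0.67) = 0.92
  Scale D (disc): 0.25 / √(0.68·0.67) = 0.37
  Scale C (disc): 0.58 / √(0.74·0.67) = 0.82
Smallest convergent = 0.88. Discriminant values: 0.82, 0.37, 0.82; count ≥ 0.88 → 0.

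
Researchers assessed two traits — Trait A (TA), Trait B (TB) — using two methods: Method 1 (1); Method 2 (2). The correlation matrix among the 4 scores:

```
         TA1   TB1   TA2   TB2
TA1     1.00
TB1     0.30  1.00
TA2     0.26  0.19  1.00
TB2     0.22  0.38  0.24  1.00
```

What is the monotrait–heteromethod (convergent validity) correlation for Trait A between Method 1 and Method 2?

Same trait (TA), different methods: r(TA1, TA2) = 0.26.

0.26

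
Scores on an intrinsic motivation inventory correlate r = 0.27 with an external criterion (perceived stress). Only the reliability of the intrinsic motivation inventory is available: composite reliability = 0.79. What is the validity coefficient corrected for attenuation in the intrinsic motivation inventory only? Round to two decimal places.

0.30

Single correction: r_c = r_obs / √r_xx = 0.27 / √0.79 = 0.27 / 0.8888 ≈ 0.30.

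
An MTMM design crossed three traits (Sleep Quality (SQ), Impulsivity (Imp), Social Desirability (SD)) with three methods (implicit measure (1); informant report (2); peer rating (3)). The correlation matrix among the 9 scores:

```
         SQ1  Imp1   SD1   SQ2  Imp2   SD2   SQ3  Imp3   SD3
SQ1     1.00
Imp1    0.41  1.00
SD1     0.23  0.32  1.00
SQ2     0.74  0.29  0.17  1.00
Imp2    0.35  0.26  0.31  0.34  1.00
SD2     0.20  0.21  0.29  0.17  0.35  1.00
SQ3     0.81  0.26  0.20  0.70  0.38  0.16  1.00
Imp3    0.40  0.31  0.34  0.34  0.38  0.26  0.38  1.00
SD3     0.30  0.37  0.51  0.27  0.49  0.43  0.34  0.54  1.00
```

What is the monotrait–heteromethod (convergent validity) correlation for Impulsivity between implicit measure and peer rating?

Same trait (Imp), different methods: r(Imp1, Imp3) = 0.31.

0.31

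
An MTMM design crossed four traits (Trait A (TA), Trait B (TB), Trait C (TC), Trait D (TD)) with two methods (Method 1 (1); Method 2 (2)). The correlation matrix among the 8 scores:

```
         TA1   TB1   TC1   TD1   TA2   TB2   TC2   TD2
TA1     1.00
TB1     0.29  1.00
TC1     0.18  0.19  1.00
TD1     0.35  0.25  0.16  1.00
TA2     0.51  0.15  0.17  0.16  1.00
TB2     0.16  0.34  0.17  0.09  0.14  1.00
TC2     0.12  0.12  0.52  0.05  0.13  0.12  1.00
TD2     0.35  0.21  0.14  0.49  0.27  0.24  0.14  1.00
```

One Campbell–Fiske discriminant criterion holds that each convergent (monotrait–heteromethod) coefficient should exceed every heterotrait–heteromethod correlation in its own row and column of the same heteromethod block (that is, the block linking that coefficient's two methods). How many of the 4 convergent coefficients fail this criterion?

Convergent coefficients and their comparison sets:
TA (methods 1·2): 0.51 vs {0.16, 0.15, 0.12, 0.17, 0.35, 0.16} → pass.
TB (methods 1·2): 0.34 vs {0.15, 0.16, 0.12, 0.17, 0.21, 0.09} → pass.
TC (methods 1·2): 0.52 vs {0.17, 0.12, 0.17, 0.12, 0.14, 0.05} → pass.
TD (methods 1·2): 0.49 vs {0.16, 0.35, 0.09, 0.21, 0.05, 0.14} → pass.
0 of 4 fail.

0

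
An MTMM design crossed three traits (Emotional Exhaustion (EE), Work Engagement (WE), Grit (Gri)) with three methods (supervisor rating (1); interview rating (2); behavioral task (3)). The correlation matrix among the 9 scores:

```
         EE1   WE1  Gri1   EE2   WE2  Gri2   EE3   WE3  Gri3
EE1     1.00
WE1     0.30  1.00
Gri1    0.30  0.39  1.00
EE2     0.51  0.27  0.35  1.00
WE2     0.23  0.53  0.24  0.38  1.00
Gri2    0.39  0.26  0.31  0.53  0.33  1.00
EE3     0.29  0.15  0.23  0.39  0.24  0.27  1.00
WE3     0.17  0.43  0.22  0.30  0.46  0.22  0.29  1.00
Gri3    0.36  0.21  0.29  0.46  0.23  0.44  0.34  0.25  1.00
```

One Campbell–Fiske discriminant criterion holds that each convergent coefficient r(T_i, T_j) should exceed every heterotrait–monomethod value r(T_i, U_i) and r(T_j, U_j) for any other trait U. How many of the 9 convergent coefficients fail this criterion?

Each convergent coefficient versus the relevant comparison correlations:
EE (methods 1·2): 0.51 vs {0.30, 0.38, 0.30, 0.53} → fail.
EE (methods 1·3): 0.29 vs {0.30, 0.29, 0.30, 0.34} → fail.
EE (methods 2·3): 0.39 vs {0.38, 0.29, 0.53, 0.34} → fail.
WE (methods 1·2): 0.53 vs {0.30, 0.38, 0.39, 0.33} → pass.
WE (methods 1·3): 0.43 vs {0.30, 0.29, 0.39, 0.25} → pass.
WE (methods 2·3): 0.46 vs {0.38, 0.29, 0.33, 0.25} → pass.
Gri (methods 1·2): 0.31 vs {0.30, 0.53, 0.39, 0.33} → fail.
Gri (methods 1·3): 0.29 vs {0.30, 0.34, 0.39, 0.25} → fail.
Gri (methods 2·3): 0.44 vs {0.53, 0.34, 0.33, 0.25} → fail.
6 of 9 fail.

6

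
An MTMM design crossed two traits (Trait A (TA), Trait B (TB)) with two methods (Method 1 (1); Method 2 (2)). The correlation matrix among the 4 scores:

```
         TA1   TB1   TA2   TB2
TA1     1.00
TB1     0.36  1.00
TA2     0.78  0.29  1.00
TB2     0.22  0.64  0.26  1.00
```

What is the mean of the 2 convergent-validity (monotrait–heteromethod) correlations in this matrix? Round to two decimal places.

0.71

Convergent values: 0.78, 0.64; mean = 1.42/2 = 0.71.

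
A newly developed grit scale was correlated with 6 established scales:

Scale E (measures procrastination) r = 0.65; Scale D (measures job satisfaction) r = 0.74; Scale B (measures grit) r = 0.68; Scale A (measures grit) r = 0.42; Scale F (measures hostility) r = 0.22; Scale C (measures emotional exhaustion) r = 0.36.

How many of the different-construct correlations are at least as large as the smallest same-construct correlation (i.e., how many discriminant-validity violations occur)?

2

Convergent (same construct = grit): Scale B, Scale A.
Smallest convergent = 0.42. Discriminant values: 0.65, 0.74, 0.22, 0.36; count ≥ 0.42 → 2.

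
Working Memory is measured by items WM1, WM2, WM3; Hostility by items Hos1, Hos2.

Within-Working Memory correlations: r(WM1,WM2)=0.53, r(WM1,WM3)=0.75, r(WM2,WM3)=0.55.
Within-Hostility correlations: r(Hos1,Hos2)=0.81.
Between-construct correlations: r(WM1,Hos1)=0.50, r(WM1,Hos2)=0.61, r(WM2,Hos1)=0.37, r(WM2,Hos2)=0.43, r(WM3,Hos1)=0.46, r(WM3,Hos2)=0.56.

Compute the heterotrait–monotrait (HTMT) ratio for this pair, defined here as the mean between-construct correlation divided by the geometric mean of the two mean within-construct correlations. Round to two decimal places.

0.69

Mean between = 2.93/6 = 0.4883.
Mean within-WM = 1.83/3 = 0.6100; mean within-Hos = 0.81/1 = 0.8100.
Geometric mean = √(0.6100 × 0.8100) = 0.7029.
HTMT = 0.4883 / 0.7029 = 0.69.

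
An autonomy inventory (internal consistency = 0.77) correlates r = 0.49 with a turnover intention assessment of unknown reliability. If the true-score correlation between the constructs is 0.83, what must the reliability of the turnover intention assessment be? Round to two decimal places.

0.45

r_true = r_obs / √(r_xx · r_yy) ⇒ 0.83 = 0.49 / √(0.77 · r_yy).
√(0.77 · r_yy) = 0.49 / 0.83 = 0.5904; 0.77 · r_yy = 0.3486; r_yy = 0.3486 / 0.77 ≈ 0.45.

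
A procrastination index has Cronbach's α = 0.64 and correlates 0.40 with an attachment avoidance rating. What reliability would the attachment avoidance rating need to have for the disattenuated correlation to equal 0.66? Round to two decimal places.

r_true = r_obs / √(r_xx · r_yy) ⇒ 0.66 = 0.40 / √(0.64 · r_yy).
√(0.64 · r_yy) = 0.40 / 0.66 = 0.6061; 0.64 · r_yy = 0.3674; r_yy = 0.3674 / 0.64 ≈ 0.57.

0.57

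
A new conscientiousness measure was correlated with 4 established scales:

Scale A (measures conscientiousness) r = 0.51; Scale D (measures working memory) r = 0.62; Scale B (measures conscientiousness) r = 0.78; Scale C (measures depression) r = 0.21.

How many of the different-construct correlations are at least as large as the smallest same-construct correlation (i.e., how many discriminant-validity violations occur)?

1

Convergent (same construct = conscientiousness): Scale A, Scale B.
Smallest convergent = 0.51. Discriminant values: 0.62, 0.21; count ≥ 0.51 → 1.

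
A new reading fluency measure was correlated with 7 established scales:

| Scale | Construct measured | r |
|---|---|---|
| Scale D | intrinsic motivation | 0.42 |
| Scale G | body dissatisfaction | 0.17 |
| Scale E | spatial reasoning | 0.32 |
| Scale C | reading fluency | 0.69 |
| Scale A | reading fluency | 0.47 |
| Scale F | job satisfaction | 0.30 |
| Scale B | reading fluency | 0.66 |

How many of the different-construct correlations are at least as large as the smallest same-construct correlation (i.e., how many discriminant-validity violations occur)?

Convergent (same construct = reading fluency): Scale C, Scale A, Scale B.
Smallest convergent = 0.47. Discriminant values: 0.42, 0.17, 0.32, 0.30; count ≥ 0.47 → 0.

0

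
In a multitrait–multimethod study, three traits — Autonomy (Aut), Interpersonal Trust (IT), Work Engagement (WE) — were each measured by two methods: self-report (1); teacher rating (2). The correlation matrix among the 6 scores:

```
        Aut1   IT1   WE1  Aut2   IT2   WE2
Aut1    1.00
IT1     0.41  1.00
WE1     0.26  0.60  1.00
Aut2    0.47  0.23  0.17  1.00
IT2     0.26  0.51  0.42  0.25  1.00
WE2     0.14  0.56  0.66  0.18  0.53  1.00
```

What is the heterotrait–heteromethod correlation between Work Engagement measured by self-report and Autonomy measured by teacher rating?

0.17

Different traits and methods: r(WE1, Aut2) = 0.17.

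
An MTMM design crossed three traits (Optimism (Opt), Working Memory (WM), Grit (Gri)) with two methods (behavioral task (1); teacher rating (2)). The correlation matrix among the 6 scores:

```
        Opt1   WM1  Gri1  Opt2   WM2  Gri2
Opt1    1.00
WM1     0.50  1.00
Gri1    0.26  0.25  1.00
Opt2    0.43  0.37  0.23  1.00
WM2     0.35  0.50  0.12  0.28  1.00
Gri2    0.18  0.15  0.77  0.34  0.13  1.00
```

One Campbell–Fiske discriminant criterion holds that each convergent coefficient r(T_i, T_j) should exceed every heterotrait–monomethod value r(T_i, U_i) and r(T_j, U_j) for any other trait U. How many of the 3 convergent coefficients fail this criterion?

Convergent coefficients and their comparison sets:
Opt (methods 1·2): 0.43 vs {0.50, 0.28, 0.26, 0.34} → fail.
WM (methods 1·2): 0.50 vs {0.50, 0.28, 0.25, 0.13} → fail.
Gri (methods 1·2): 0.77 vs {0.26, 0.34, 0.25, 0.13} → pass.
2 of 3 fail.

2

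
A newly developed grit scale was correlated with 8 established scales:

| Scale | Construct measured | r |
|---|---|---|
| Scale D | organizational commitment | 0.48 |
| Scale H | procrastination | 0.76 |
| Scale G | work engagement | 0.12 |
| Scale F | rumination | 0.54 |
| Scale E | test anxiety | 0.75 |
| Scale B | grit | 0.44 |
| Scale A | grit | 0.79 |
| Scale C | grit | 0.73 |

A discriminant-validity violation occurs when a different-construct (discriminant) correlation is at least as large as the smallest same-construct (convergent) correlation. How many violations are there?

4

Convergent (same construct = grit): Scale B, Scale A, Scale C.
Smallest convergent = 0.44. Discriminant values: 0.48, 0.76, 0.12, 0.54, 0.75; count ≥ 0.44 → 4.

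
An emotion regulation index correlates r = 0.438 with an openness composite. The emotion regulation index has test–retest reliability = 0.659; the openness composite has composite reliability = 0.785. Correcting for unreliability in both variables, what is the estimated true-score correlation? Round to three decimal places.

r_true = r_obs / √(r_xx · r_yy) = 0.438 / √(0.659 × 0.785) = 0.438 / √0.517315 = 0.438 / 0.7192 ≈ 0.609.

0.609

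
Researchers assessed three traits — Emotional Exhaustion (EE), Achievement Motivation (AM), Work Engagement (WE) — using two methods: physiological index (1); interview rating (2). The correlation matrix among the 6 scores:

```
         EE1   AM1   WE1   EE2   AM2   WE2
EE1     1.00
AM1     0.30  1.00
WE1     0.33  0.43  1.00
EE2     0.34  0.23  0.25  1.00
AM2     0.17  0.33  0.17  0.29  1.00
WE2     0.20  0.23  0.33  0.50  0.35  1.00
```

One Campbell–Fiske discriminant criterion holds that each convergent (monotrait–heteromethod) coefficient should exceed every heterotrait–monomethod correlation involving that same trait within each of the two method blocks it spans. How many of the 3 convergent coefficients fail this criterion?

3

Checking each validity diagonal entry against its comparison values:
EE (methods 1·2): 0.34 vs {0.30, 0.29, 0.33, 0.50} → fail.
AM (methods 1·2): 0.33 vs {0.30, 0.29, 0.43, 0.35} → fail.
WE (methods 1·2): 0.33 vs {0.33, 0.50, 0.43, 0.35} → fail.
3 of 3 fail.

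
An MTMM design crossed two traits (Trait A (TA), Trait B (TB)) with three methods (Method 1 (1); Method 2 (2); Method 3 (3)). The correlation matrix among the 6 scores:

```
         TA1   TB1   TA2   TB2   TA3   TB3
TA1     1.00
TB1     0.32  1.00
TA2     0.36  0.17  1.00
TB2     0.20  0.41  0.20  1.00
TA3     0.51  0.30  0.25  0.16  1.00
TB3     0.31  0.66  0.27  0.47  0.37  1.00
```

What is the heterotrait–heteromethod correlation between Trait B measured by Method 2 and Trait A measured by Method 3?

0.16

Different traits and methods: r(TB2, TA3) = 0.16.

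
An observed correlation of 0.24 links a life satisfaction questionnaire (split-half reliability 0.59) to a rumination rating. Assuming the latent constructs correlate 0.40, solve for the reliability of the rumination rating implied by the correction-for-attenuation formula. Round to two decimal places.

r_true = r_obs / √(r_xx · r_yy) ⇒ 0.40 = 0.24 / √(0.59 · r_yy).
√(0.59 · r_yy) = 0.24 / 0.40 = 0.6000; 0.59 · r_yy = 0.3600; r_yy = 0.3600 / 0.59 ≈ 0.61.

0.61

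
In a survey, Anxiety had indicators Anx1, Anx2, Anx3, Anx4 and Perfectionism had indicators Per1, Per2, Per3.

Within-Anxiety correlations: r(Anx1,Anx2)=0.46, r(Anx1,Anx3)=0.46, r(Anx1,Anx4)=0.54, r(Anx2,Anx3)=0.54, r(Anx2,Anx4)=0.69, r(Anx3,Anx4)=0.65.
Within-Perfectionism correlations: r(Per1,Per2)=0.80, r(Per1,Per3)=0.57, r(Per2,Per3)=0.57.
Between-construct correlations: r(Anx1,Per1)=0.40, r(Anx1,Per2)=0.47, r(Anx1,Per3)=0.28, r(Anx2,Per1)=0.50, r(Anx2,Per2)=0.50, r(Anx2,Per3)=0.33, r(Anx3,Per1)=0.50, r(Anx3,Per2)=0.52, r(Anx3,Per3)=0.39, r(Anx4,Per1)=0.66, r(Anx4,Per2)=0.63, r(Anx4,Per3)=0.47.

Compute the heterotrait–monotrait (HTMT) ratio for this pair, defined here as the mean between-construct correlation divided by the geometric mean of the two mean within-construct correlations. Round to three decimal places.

0.785

Between-construct mean = 5.65/12 = 0.4708.
Mean within-Anx = 3.34/6 = 0.5567; mean within-Per = 1.94/3 = 0.6467.
Geometric mean = √(0.5567 × 0.6467) = 0.6000.
HTMT = 0.4708 / 0.6000 = 0.785.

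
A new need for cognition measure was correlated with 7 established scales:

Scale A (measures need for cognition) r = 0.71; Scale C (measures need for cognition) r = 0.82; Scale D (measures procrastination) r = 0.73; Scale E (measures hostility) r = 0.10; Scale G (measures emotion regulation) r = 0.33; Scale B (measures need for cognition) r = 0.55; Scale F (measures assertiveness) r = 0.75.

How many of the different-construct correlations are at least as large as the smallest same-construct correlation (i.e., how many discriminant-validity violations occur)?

Convergent (same construct = need for cognition): Scale A, Scale C, Scale B.
Smallest convergent = 0.55. Discriminant values: 0.73, 0.10, 0.33, 0.75; count ≥ 0.55 → 2.

2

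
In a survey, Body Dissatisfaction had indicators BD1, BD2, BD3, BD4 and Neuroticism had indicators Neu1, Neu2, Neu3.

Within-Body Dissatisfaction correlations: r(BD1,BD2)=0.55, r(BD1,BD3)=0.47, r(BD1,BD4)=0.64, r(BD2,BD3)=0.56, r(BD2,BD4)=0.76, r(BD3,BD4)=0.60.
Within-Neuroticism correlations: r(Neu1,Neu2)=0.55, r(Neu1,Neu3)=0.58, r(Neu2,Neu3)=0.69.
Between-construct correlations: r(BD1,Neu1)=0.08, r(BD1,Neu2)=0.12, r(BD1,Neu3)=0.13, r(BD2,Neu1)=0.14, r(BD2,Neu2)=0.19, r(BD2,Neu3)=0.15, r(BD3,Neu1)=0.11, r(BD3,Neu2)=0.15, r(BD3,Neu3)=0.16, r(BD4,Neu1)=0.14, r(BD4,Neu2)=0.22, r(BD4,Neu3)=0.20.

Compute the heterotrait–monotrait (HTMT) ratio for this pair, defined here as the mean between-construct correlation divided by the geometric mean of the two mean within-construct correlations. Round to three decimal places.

0.248

Between-construct mean = 1.79/12 = 0.1492.
Mean within-BD = 3.58/6 = 0.5967; mean within-Neu = 1.82/3 = 0.6067.
Geometric mean = √(0.5967 × 0.6067) = 0.6017.
HTMT = 0.1492 / 0.6017 = 0.248.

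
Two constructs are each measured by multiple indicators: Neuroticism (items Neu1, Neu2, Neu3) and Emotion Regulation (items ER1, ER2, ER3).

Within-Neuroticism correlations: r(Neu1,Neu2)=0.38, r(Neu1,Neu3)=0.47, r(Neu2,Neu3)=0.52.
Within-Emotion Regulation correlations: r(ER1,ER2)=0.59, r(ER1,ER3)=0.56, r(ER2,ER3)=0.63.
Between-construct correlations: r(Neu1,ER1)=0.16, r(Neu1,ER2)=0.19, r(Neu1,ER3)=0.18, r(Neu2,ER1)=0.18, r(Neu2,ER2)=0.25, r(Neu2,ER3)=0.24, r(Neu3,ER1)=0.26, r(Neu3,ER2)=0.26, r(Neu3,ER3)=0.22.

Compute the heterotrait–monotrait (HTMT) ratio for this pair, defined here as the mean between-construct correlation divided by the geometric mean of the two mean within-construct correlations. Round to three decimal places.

Mean heterotrait r = 1.94/9 = 0.2156.
Mean within-Neu = 1.37/3 = 0.4567; mean within-ER = 1.78/3 = 0.5933.
Geometric mean = √(0.4567 × 0.5933) = 0.5205.
HTMT = 0.2156 / 0.5205 = 0.414.

0.414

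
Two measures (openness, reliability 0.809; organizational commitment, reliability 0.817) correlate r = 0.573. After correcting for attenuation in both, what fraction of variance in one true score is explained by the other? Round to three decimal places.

0.497

Disattenuated r = 0.573 / √(0.809 × 0.817) = 0.573 / 0.8130 = 0.7048.
Shared true-score variance = 0.7048² = 0.4967 ≈ 0.497.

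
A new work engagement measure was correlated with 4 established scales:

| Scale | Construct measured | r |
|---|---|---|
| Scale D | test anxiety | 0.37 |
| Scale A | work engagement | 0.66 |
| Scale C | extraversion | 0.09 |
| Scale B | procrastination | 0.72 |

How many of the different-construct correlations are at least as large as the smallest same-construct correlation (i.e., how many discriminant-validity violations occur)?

1

Convergent (same construct = work engagement): Scale A.
Smallest convergent = 0.66. Discriminant values: 0.37, 0.09, 0.72; count ≥ 0.66 → 1.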